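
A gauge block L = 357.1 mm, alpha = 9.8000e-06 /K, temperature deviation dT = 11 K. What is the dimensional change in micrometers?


dL = L * alpha * dT
= 357.1 * 9.8000e-06 * 11
= 0.0384954 mm
dL_um = 0.0384954 * 1000 = 38.4954 um

38.4954


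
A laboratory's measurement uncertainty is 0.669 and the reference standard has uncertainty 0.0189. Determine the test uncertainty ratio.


TUR = u_lab / u_ref
= 0.669 / 0.0189
= 35.3968

35.3968


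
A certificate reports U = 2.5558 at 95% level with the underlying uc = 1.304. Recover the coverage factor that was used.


k = U / uc
k = 2.5558 / 1.304
k = 1.96

1.96


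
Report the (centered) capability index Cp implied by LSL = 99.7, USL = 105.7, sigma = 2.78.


Cp = (USL - LSL) / (6 * sigma)
= (105.7 - 99.7) / (6 * 2.78)
= 6.0000 / 16.6800
= 0.3597

0.3597


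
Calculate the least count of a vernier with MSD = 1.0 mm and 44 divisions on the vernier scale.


LC = MSD / n_div
= 1.0 / 44
= 0.0227

0.0227


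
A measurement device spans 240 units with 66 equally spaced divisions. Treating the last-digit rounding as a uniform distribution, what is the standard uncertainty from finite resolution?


resolution = range / divisions
resolution = 240 / 66 = 3.6363636
u_res = resolution / (2*sqrt(3))
u_res = 3.6363636 / 3.4641016
u_res = 1.0497

1.0497


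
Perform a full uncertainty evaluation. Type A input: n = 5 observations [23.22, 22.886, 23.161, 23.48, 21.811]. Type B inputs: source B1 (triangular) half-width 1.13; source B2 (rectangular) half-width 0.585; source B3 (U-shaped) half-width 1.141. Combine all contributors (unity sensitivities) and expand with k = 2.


mean = (23.22 + 22.886 + 23.161 + 23.48 + 21.811) / 5 = 22.9116
s = sqrt(sum((x - mean)^2)/(n-1)) = 0.65045469
u_A = s / sqrt(n) = 0.65045469 / sqrt(5) = 0.29089218
u_B1 = 1.13 / sqrt(6) = 0.46132057
u_B2 = 0.585 / sqrt(3) = 0.33774991
u_B3 = 1.141 / sqrt(2) = 0.80680884
uc = sqrt(0.29089218^2 + 0.46132057^2 + 0.33774991^2 + 0.80680884^2) = 1.0307524
U = k * uc = 2 * 1.0307524
U = 2.0615

2.0615


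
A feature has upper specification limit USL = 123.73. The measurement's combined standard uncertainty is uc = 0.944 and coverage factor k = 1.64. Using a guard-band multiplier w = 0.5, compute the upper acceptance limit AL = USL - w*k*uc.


U = k * uc = 1.64 * 0.944 = 1.54816
guard band g = w * U = 0.5 * 1.54816 = 0.77408
AL = USL - g = 123.73 - 0.77408
AL = 122.9559

122.9559


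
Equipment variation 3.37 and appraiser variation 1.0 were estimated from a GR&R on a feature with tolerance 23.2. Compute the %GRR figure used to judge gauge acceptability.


GRR = sqrt(EV^2 + AV^2) = sqrt(3.37^2 + 1.0^2) = 3.5152383
%GRR = GRR / tol * 100 = 3.5152383 / 23.2 * 100
%GRR = 15.1519

15.1519


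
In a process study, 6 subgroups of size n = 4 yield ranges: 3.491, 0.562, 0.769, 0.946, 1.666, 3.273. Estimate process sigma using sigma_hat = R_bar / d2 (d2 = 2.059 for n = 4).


R_bar = (3.491 + 0.562 + 0.769 + 0.946 + 1.666 + 3.273) / 6
R_bar = 10.707 / 6 = 1.7845
sigma_hat = R_bar / d2 = 1.7845 / 2.059 = 0.8667

0.8667


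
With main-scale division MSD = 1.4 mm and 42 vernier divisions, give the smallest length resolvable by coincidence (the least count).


LC = MSD / n_div
= 1.4 / 42
= 0.0333

0.0333


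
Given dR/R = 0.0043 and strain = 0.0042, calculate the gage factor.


GF = (dR/R) / epsilon
= 0.0043 / 0.0042
= 1.0238

1.0238


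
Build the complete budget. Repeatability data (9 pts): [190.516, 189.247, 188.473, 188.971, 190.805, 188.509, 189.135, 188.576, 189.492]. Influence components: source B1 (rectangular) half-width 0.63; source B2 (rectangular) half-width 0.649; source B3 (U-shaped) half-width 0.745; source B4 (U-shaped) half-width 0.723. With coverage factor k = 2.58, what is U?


mean = (190.516 + 189.247 + 188.473 + 188.971 + 190.805 + 188.509 + 189.135 + 188.576 + 189.492) / 9 = 189.3026667
s = sqrt(sum((x - mean)^2)/(n-1)) = 0.84797863
u_A = s / sqrt(n) = 0.84797863 / sqrt(9) = 0.28265954
u_B1 = 0.63 / sqrt(3) = 0.36373067
u_B2 = 0.649 / sqrt(3) = 0.37470032
u_B3 = 0.745 / sqrt(2) = 0.52679455
u_B4 = 0.723 / sqrt(2) = 0.5112382
uc = sqrt(0.28265954^2 + 0.36373067^2 + 0.37470032^2 + 0.52679455^2 + 0.5112382^2) = 0.94417887
U = k * uc = 2.58 * 0.94417887
U = 2.4360

2.4360


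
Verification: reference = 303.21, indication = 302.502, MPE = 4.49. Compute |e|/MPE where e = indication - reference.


e = indication - reference = 302.502 - 303.21 = -0.7080
|e| = 0.7080
ratio = |e| / MPE = 0.7080 / 4.49
ratio = 0.1577

0.1577


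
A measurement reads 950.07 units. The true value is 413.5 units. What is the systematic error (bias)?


Systematic error = measured - true
= 950.07 - 413.5
= 536.5700

536.5700


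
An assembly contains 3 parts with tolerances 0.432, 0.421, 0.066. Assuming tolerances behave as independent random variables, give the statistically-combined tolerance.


RSS = sqrt(0.432^2 + 0.421^2 + 0.066^2)
= sqrt(0.368221)
= 0.6068

0.6068


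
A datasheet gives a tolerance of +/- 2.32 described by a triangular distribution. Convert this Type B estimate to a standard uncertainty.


u_B = half_width / sqrt(6)
u_B = 2.32 / 2.4494897
u_B = 0.9471

0.9471


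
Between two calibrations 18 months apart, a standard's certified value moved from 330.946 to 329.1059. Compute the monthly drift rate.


rate = (v2 - v1) / months
= (329.1059 - 330.946) / 18
= -1.8401 / 18
= -0.1022

-0.1022


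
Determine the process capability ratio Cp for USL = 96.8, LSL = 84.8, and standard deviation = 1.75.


Cp = (USL - LSL) / (6 * sigma)
= (96.8 - 84.8) / (6 * 1.75)
= 12.0000 / 10.5000
= 1.1429

1.1429


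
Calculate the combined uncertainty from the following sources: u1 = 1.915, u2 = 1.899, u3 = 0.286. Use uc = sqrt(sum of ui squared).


uc = sqrt(1.915^2 + 1.899^2 + 0.286^2)
uc = sqrt(7.355222)
uc = 2.7121

2.7121


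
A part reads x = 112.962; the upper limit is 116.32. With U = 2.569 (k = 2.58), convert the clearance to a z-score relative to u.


u = U / k = 2.569 / 2.58 = 0.99573643
margin = |USL - x| = |116.32 - 112.962| = 3.358
z = margin / u = 3.358 / 0.99573643
z = 3.3724

3.3724


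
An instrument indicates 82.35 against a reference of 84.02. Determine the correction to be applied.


Correction = standard - reading
= 84.02 - 82.35
= 1.6700

1.6700


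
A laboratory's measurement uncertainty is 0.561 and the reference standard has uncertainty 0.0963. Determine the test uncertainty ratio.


TUR = u_lab / u_ref
= 0.561 / 0.0963
= 5.8255

5.8255


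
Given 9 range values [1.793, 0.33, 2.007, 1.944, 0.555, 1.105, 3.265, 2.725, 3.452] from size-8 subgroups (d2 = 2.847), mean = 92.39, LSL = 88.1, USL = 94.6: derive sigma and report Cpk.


R_bar = (1.793 + 0.33 + 2.007 + 1.944 + 0.555 + 1.105 + 3.265 + 2.725 + 3.452) / 9 = 1.9084444
sigma = R_bar / d2 = 1.9084444 / 2.847 = 0.67033523
Cp = (USL - LSL)/(6*sigma) = (94.6 - 88.1)/(6*0.67033523) = 1.6161
Cpu = (94.6 - 92.39)/(3*0.67033523) = 1.0990
Cpl = (92.39 - 88.1)/(3*0.67033523) = 2.1333
Cpk = min(Cpu, Cpl) = 1.0990

1.0990


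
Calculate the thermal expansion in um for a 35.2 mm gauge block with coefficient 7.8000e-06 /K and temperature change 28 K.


dL = L * alpha * dT
= 35.2 * 7.8000e-06 * 28
= 0.0076877 mm
dL_um = 0.0076877 * 1000 = 7.6877 um

7.6877


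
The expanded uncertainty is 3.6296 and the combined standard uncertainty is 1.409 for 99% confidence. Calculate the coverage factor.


k = U / uc
k = 3.6296 / 1.409
k = 2.576

2.576


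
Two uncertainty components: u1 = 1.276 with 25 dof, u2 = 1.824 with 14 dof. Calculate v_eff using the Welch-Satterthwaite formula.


uc = sqrt(u1^2 + u2^2) = sqrt(1.276^2 + 1.824^2) = 2.2260171
v_eff = uc^4 / (u1^4/v1 + u2^4/v2)
= 2.2260171^4 / (1.276^4/25 + 1.824^4/14)
= 24.553533 / 0.89666466
v_eff = 27.3832

27.3832


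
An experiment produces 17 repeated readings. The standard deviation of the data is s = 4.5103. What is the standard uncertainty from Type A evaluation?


u_A = s / sqrt(n)
u_A = 4.5103 / sqrt(17)
u_A = 4.5103 / 4.1231056
u_A = 1.0939

1.0939


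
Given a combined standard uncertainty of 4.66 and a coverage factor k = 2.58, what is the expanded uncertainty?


U = k * uc
U = 2.58 * 4.66
U = 12.0228

12.0228


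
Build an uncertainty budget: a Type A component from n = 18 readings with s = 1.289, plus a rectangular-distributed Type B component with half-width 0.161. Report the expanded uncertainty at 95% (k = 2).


u_A = s / sqrt(n) = 1.289 / sqrt(18) = 0.30382021
u_B = half_width / sqrt(3) = 0.161 / sqrt(3) = 0.092953393
uc = sqrt(u_A^2 + u_B^2) = sqrt(0.30382021^2 + 0.092953393^2) = 0.31772166
U = k * uc = 2 * 0.31772166
U = 0.6354

0.6354


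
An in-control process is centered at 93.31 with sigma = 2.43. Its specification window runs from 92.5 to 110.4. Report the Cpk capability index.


Cpu = (USL - mean) / (3*sigma) = (110.4 - 93.31) / (3*2.43) = 2.3443
Cpl = (mean - LSL) / (3*sigma) = (93.31 - 92.5) / (3*2.43) = 0.1111
Cpk = min(Cpu, Cpl) = 0.1111

0.1111


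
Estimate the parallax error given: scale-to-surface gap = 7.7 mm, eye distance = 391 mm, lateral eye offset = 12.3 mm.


error = h * offset / d
= 7.7 * 12.3 / 391
= 0.2422

0.2422


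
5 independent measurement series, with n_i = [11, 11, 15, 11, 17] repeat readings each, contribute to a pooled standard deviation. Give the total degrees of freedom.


nu = sum_i (n_i - 1)
nu = ((11 - 1) + (11 - 1) + (15 - 1) + (11 - 1) + (17 - 1))
nu = 10 + 10 + 14 + 10 + 16
nu = 60

60


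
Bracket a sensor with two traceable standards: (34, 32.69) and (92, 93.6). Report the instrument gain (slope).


slope = (y2 - y1) / (x2 - x1)
= (93.6 - 32.69) / (92 - 34)
= 60.9100 / 58
= 1.0502

1.0502


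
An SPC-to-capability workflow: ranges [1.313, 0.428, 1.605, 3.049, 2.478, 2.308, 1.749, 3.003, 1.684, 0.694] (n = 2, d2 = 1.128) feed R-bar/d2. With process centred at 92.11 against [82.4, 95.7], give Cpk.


R_bar = (1.313 + 0.428 + 1.605 + 3.049 + 2.478 + 2.308 + 1.749 + 3.003 + 1.684 + 0.694) / 10 = 1.8311
sigma = R_bar / d2 = 1.8311 / 1.128 = 1.6233156
Cp = (USL - LSL)/(6*sigma) = (95.7 - 82.4)/(6*1.6233156) = 1.3655
Cpu = (95.7 - 92.11)/(3*1.6233156) = 0.7372
Cpl = (92.11 - 82.4)/(3*1.6233156) = 1.9939
Cpk = min(Cpu, Cpl) = 0.7372

0.7372


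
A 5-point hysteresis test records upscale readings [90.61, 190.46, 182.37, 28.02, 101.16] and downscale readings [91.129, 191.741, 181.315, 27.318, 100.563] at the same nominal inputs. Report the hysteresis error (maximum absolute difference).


|90.61 - 91.129| = 0.5190
|190.46 - 191.741| = 1.2810
|182.37 - 181.315| = 1.0550
|28.02 - 27.318| = 0.7020
|101.16 - 100.563| = 0.5970
hysteresis = max(diffs) = 1.2810

1.2810


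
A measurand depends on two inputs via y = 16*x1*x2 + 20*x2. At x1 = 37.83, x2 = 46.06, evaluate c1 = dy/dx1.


y = 16*x1*x2 + 20*x2
dy/dx1 = 16*x2
Evaluate at x2 = 46.06: c1 = 16 * 46.06
c1 = 736.9600

736.9600


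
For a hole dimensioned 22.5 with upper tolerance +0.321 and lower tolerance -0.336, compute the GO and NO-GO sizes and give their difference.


GO = nominal - lower_tol (smallest hole = maximum material condition)
GO = 22.5 - 0.336 = 22.164
NO-GO = nominal + upper_tol (largest hole = least material condition)
NO-GO = 22.5 + 0.321 = 22.821
spread = NO-GO - GO = 22.821 - 22.164 = 0.6570

0.6570


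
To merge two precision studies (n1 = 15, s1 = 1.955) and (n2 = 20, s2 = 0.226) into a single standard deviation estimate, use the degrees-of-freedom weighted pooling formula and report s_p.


s_p = sqrt(((n1-1)*s1^2 + (n2-1)*s2^2) / (n1+n2-2))
numerator = (15-1)*1.955^2 + (20-1)*0.226^2 = 53.50835 + 0.970444 = 54.478794
denominator = 15 + 20 - 2 = 33
s_p^2 = 54.478794 / 33 = 1.6508725
s_p = sqrt(1.6508725) = 1.2849

1.2849


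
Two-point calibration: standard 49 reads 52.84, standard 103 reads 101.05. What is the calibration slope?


slope = (y2 - y1) / (x2 - x1)
= (101.05 - 52.84) / (103 - 49)
= 48.2100 / 54
= 0.8928

0.8928


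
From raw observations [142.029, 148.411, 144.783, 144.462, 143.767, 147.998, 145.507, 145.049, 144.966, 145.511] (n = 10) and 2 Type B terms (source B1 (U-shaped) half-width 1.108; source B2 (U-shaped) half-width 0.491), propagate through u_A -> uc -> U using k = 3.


mean = (142.029 + 148.411 + 144.783 + 144.462 + 143.767 + 147.998 + 145.507 + 145.049 + 144.966 + 145.511) / 10 = 145.2483
s = sqrt(sum((x - mean)^2)/(n-1)) = 1.8622503
u_A = s / sqrt(n) = 1.8622503 / sqrt(10) = 0.58889525
u_B1 = 1.108 / sqrt(2) = 0.78347431
u_B2 = 0.491 / sqrt(2) = 0.34718943
uc = sqrt(0.58889525^2 + 0.78347431^2 + 0.34718943^2) = 1.0397933
U = k * uc = 3 * 1.0397933
U = 3.1194

3.1194


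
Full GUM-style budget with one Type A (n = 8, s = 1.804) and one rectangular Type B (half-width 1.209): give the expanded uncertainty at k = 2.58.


u_A = s / sqrt(n) = 1.804 / sqrt(8) = 0.63781032
u_B = half_width / sqrt(3) = 1.209 / sqrt(3) = 0.69801648
uc = sqrt(u_A^2 + u_B^2) = sqrt(0.63781032^2 + 0.69801648^2) = 0.94553107
U = k * uc = 2.58 * 0.94553107
U = 2.4395

2.4395


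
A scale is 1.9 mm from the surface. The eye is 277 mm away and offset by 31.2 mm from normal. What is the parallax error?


error = h * offset / d
= 1.9 * 31.2 / 277
= 0.2140

0.2140


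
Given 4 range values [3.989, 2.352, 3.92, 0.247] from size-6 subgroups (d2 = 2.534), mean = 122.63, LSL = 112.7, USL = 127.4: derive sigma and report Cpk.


R_bar = (3.989 + 2.352 + 3.92 + 0.247) / 4 = 2.627
sigma = R_bar / d2 = 2.627 / 2.534 = 1.0367009
Cp = (USL - LSL)/(6*sigma) = (127.4 - 112.7)/(6*1.0367009) = 2.3633
Cpu = (127.4 - 122.63)/(3*1.0367009) = 1.5337
Cpl = (122.63 - 112.7)/(3*1.0367009) = 3.1928
Cpk = min(Cpu, Cpl) = 1.5337

1.5337


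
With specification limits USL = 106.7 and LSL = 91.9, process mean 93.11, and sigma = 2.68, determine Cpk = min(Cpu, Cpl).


Cpu = (USL - mean) / (3*sigma) = (106.7 - 93.11) / (3*2.68) = 1.6903
Cpl = (mean - LSL) / (3*sigma) = (93.11 - 91.9) / (3*2.68) = 0.1505
Cpk = min(Cpu, Cpl) = 0.1505

0.1505


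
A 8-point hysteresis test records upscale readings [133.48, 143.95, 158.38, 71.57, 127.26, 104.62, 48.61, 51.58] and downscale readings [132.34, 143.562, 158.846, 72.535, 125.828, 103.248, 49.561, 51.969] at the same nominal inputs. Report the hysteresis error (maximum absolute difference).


|133.48 - 132.34| = 1.1400
|143.95 - 143.562| = 0.3880
|158.38 - 158.846| = 0.4660
|71.57 - 72.535| = 0.9650
|127.26 - 125.828| = 1.4320
|104.62 - 103.248| = 1.3720
|48.61 - 49.561| = 0.9510
|51.58 - 51.969| = 0.3890
hysteresis = max(diffs) = 1.4320

1.4320


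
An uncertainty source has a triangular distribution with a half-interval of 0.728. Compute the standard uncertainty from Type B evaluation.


u_B = half_width / sqrt(6)
u_B = 0.728 / 2.4494897
u_B = 0.2972

0.2972


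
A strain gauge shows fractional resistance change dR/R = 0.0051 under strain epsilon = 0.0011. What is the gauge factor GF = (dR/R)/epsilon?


GF = (dR/R) / epsilon
= 0.0051 / 0.0011
= 4.6364

4.6364


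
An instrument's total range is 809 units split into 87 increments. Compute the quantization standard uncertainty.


resolution = range / divisions
resolution = 809 / 87 = 9.2988506
u_res = resolution / (2*sqrt(3))
u_res = 9.2988506 / 3.4641016
u_res = 2.6843

2.6843


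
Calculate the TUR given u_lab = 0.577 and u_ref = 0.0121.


TUR = u_lab / u_ref
= 0.577 / 0.0121
= 47.6860

47.6860


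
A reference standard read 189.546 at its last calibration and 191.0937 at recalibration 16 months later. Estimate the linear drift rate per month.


rate = (v2 - v1) / months
= (191.0937 - 189.546) / 16
= 1.5477 / 16
= 0.0967

0.0967


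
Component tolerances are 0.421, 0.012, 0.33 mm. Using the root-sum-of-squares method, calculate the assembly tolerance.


RSS = sqrt(0.421^2 + 0.012^2 + 0.33^2)
= sqrt(0.286285)
= 0.5351

0.5351


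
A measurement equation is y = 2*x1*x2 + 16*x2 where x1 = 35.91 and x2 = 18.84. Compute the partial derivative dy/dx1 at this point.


y = 2*x1*x2 + 16*x2
dy/dx1 = 2*x2
Evaluate at x2 = 18.84: c1 = 2 * 18.84
c1 = 37.6800

37.6800


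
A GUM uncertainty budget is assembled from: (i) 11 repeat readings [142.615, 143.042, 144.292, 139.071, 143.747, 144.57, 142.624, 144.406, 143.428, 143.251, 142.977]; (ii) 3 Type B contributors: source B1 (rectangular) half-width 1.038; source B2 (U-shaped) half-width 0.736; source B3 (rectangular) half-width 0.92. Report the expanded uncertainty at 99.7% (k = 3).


mean = (142.615 + 143.042 + 144.292 + 139.071 + 143.747 + 144.57 + 142.624 + 144.406 + 143.428 + 143.251 + 142.977) / 11 = 143.093
s = sqrt(sum((x - mean)^2)/(n-1)) = 1.5016321
u_A = s / sqrt(n) = 1.5016321 / sqrt(11) = 0.45275911
u_B1 = 1.038 / sqrt(3) = 0.59928958
u_B2 = 0.736 / sqrt(2) = 0.52043059
u_B3 = 0.92 / sqrt(3) = 0.53116225
uc = sqrt(0.45275911^2 + 0.59928958^2 + 0.52043059^2 + 0.53116225^2) = 1.056939
U = k * uc = 3 * 1.056939
U = 3.1708

3.1708


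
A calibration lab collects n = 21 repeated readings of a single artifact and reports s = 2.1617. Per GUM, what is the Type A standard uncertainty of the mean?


u_A = s / sqrt(n)
u_A = 2.1617 / sqrt(21)
u_A = 2.1617 / 4.5825757
u_A = 0.4717

0.4717


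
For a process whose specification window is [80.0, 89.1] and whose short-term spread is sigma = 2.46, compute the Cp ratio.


Cp = (USL - LSL) / (6 * sigma)
= (89.1 - 80.0) / (6 * 2.46)
= 9.1000 / 14.7600
= 0.6165

0.6165


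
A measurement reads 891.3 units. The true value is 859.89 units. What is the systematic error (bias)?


Systematic error = measured - true
= 891.3 - 859.89
= 31.4100

31.4100


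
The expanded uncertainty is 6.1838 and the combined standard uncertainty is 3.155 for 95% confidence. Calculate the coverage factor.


k = U / uc
k = 6.1838 / 3.155
k = 1.96

1.96


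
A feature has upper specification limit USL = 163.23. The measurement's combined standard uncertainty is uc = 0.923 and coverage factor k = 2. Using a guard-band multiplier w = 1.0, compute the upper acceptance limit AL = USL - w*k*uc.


U = k * uc = 2 * 0.923 = 1.846
guard band g = w * U = 1.0 * 1.846 = 1.846
AL = USL - g = 163.23 - 1.846
AL = 161.3840

161.3840


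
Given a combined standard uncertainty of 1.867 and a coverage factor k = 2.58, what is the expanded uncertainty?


U = k * uc
U = 2.58 * 1.867
U = 4.8169

4.8169


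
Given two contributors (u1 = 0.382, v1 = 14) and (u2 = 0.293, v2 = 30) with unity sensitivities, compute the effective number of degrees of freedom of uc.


uc = sqrt(u1^2 + u2^2) = sqrt(0.382^2 + 0.293^2) = 0.48142808
v_eff = uc^4 / (u1^4/v1 + u2^4/v2)
= 0.48142808^4 / (0.382^4/14 + 0.293^4/30)
= 0.053718722 / 0.0017666551
v_eff = 30.4070

30.4070


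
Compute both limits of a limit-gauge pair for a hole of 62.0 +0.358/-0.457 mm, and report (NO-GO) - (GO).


GO = nominal - lower_tol (smallest hole = maximum material condition)
GO = 62.0 - 0.457 = 61.543
NO-GO = nominal + upper_tol (largest hole = least material condition)
NO-GO = 62.0 + 0.358 = 62.358
spread = NO-GO - GO = 62.358 - 61.543 = 0.8150

0.8150


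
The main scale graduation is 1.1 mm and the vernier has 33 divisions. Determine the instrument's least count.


LC = MSD / n_div
= 1.1 / 33
= 0.0333

0.0333


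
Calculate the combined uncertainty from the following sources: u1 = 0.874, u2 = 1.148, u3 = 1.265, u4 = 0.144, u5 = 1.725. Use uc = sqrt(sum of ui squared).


uc = sqrt(0.874^2 + 1.148^2 + 1.265^2 + 0.144^2 + 1.725^2)
uc = sqrt(6.678366)
uc = 2.5843

2.5843


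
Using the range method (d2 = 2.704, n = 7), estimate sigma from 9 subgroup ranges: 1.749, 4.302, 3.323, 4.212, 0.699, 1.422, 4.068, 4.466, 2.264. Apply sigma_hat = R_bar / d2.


R_bar = (1.749 + 4.302 + 3.323 + 4.212 + 0.699 + 1.422 + 4.068 + 4.466 + 2.264) / 9
R_bar = 26.505 / 9 = 2.945
sigma_hat = R_bar / d2 = 2.945 / 2.704 = 1.0891

1.0891


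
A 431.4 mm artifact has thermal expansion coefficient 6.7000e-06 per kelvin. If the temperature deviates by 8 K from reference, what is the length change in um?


dL = L * alpha * dT
= 431.4 * 6.7000e-06 * 8
= 0.0231230 mm
dL_um = 0.0231230 * 1000 = 23.1230 um

23.1230


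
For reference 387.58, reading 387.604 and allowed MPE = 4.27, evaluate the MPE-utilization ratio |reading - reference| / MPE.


e = indication - reference = 387.604 - 387.58 = 0.0240
|e| = 0.0240
ratio = |e| / MPE = 0.0240 / 4.27
ratio = 0.0056

0.0056


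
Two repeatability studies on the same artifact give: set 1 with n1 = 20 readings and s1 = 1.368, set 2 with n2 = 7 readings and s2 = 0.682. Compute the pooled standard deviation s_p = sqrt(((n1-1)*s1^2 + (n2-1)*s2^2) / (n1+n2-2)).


s_p = sqrt(((n1-1)*s1^2 + (n2-1)*s2^2) / (n1+n2-2))
numerator = (20-1)*1.368^2 + (7-1)*0.682^2 = 35.557056 + 2.790744 = 38.3478
denominator = 20 + 7 - 2 = 25
s_p^2 = 38.3478 / 25 = 1.533912
s_p = sqrt(1.533912) = 1.2385

1.2385


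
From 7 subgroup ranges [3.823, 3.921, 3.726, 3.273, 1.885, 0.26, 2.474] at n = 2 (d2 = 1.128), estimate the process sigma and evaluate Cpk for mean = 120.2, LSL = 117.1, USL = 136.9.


R_bar = (3.823 + 3.921 + 3.726 + 3.273 + 1.885 + 0.26 + 2.474) / 7 = 2.766
sigma = R_bar / d2 = 2.766 / 1.128 = 2.4521277
Cp = (USL - LSL)/(6*sigma) = (136.9 - 117.1)/(6*2.4521277) = 1.3458
Cpu = (136.9 - 120.2)/(3*2.4521277) = 2.2701
Cpl = (120.2 - 117.1)/(3*2.4521277) = 0.4214
Cpk = min(Cpu, Cpl) = 0.4214

0.4214


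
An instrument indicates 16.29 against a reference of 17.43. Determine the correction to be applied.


Correction = standard - reading
= 17.43 - 16.29
= 1.1400

1.1400


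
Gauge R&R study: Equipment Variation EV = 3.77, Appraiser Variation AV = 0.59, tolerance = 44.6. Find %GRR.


GRR = sqrt(EV^2 + AV^2) = sqrt(3.77^2 + 0.59^2) = 3.8158878
%GRR = GRR / tol * 100 = 3.8158878 / 44.6 * 100
%GRR = 8.5558

8.5558


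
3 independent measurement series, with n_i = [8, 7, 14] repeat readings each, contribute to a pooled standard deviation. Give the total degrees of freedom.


nu = sum_i (n_i - 1)
nu = ((8 - 1) + (7 - 1) + (14 - 1))
nu = 7 + 6 + 13
nu = 26

26


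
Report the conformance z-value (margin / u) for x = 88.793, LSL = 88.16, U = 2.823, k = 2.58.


u = U / k = 2.823 / 2.58 = 1.094186
margin = |LSL - x| = |88.16 - 88.793| = 0.633
z = margin / u = 0.633 / 1.094186
z = 0.5785

0.5785


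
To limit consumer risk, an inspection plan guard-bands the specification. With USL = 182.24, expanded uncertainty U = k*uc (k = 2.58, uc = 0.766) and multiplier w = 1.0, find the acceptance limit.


U = k * uc = 2.58 * 0.766 = 1.97628
guard band g = w * U = 1.0 * 1.97628 = 1.97628
AL = USL - g = 182.24 - 1.97628
AL = 180.2637

180.2637


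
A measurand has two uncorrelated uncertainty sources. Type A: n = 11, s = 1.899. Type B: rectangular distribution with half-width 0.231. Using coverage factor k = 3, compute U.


u_A = s / sqrt(n) = 1.899 / sqrt(11) = 0.57257004
u_B = half_width / sqrt(3) = 0.231 / sqrt(3) = 0.13336791
uc = sqrt(u_A^2 + u_B^2) = sqrt(0.57257004^2 + 0.13336791^2) = 0.58789748
U = k * uc = 3 * 0.58789748
U = 1.7637

1.7637


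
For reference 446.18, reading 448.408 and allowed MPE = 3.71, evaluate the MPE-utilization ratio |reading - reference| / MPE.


e = indication - reference = 448.408 - 446.18 = 2.2280
|e| = 2.2280
ratio = |e| / MPE = 2.2280 / 3.71
ratio = 0.6005

0.6005


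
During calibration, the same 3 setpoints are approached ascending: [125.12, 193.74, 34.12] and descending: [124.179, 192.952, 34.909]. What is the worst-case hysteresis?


|125.12 - 124.179| = 0.9410
|193.74 - 192.952| = 0.7880
|34.12 - 34.909| = 0.7890
hysteresis = max(diffs) = 0.9410

0.9410


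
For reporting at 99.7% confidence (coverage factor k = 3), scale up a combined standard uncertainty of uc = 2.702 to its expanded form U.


U = k * uc
U = 3 * 2.702
U = 8.1060

8.1060


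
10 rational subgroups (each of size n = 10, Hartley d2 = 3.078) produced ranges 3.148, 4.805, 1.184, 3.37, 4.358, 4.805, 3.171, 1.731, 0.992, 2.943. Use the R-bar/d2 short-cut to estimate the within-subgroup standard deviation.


R_bar = (3.148 + 4.805 + 1.184 + 3.37 + 4.358 + 4.805 + 3.171 + 1.731 + 0.992 + 2.943) / 10
R_bar = 30.507 / 10 = 3.0507
sigma_hat = R_bar / d2 = 3.0507 / 3.078 = 0.9911

0.9911


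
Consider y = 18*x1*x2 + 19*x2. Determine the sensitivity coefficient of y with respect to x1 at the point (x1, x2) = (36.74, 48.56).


y = 18*x1*x2 + 19*x2
dy/dx1 = 18*x2
Evaluate at x2 = 48.56: c1 = 18 * 48.56
c1 = 874.0800

874.0800


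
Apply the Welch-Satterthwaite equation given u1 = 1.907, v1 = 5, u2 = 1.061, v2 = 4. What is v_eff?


uc = sqrt(u1^2 + u2^2) = sqrt(1.907^2 + 1.061^2) = 2.1822855
v_eff = uc^4 / (u1^4/v1 + u2^4/v2)
= 2.1822855^4 / (1.907^4/5 + 1.061^4/4)
= 22.680168 / 2.9618551
v_eff = 7.6574

7.6574


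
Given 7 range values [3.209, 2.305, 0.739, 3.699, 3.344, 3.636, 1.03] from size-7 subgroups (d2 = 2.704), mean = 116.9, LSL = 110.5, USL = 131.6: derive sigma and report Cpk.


R_bar = (3.209 + 2.305 + 0.739 + 3.699 + 3.344 + 3.636 + 1.03) / 7 = 2.566
sigma = R_bar / d2 = 2.566 / 2.704 = 0.9489645
Cp = (USL - LSL)/(6*sigma) = (131.6 - 110.5)/(6*0.9489645) = 3.7058
Cpu = (131.6 - 116.9)/(3*0.9489645) = 5.1635
Cpl = (116.9 - 110.5)/(3*0.9489645) = 2.2481
Cpk = min(Cpu, Cpl) = 2.2481

2.2481


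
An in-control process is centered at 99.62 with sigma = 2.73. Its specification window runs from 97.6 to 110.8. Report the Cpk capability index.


Cpu = (USL - mean) / (3*sigma) = (110.8 - 99.62) / (3*2.73) = 1.3651
Cpl = (mean - LSL) / (3*sigma) = (99.62 - 97.6) / (3*2.73) = 0.2466
Cpk = min(Cpu, Cpl) = 0.2466

0.2466


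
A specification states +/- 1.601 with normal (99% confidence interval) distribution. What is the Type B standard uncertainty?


u_B = half_width / 2.576
u_B = 1.601 / 2.576
u_B = 0.6215

0.6215


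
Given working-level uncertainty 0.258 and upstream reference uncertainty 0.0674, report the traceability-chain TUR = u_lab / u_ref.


TUR = u_lab / u_ref
= 0.258 / 0.0674
= 3.8279

3.8279


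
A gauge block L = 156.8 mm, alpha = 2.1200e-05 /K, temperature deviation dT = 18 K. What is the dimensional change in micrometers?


dL = L * alpha * dT
= 156.8 * 2.1200e-05 * 18
= 0.0598349 mm
dL_um = 0.0598349 * 1000 = 59.8349 um

59.8349


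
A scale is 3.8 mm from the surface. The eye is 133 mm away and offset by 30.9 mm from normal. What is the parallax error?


error = h * offset / d
= 3.8 * 30.9 / 133
= 0.8829

0.8829


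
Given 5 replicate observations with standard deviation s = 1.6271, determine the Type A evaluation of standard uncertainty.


u_A = s / sqrt(n)
u_A = 1.6271 / sqrt(5)
u_A = 1.6271 / 2.236068
u_A = 0.7277

0.7277


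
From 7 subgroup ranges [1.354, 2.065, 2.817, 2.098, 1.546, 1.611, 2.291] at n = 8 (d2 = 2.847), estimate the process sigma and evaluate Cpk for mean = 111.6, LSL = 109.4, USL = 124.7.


R_bar = (1.354 + 2.065 + 2.817 + 2.098 + 1.546 + 1.611 + 2.291) / 7 = 1.9688571
sigma = R_bar / d2 = 1.9688571 / 2.847 = 0.69155501
Cp = (USL - LSL)/(6*sigma) = (124.7 - 109.4)/(6*0.69155501) = 3.6873
Cpu = (124.7 - 111.6)/(3*0.69155501) = 6.3143
Cpl = (111.6 - 109.4)/(3*0.69155501) = 1.0604
Cpk = min(Cpu, Cpl) = 1.0604

1.0604


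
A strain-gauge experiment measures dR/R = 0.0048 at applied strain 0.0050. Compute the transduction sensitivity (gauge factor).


GF = (dR/R) / epsilon
= 0.0048 / 0.0050
= 0.9600

0.9600


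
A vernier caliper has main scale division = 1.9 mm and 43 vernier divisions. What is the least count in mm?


LC = MSD / n_div
= 1.9 / 43
= 0.0442

0.0442


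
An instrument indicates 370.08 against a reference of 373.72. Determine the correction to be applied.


Correction = standard - reading
= 373.72 - 370.08
= 3.6400

3.6400


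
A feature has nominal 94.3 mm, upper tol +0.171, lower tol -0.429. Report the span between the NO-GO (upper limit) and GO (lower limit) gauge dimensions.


GO = nominal - lower_tol (smallest hole = maximum material condition)
GO = 94.3 - 0.429 = 93.871
NO-GO = nominal + upper_tol (largest hole = least material condition)
NO-GO = 94.3 + 0.171 = 94.471
spread = NO-GO - GO = 94.471 - 93.871 = 0.6000

0.6000


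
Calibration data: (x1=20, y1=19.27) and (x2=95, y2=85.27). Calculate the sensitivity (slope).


slope = (y2 - y1) / (x2 - x1)
= (85.27 - 19.27) / (95 - 20)
= 66.0000 / 75
= 0.8800

0.8800


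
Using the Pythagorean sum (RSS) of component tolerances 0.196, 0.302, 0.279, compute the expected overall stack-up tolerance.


RSS = sqrt(0.196^2 + 0.302^2 + 0.279^2)
= sqrt(0.207461)
= 0.4555

0.4555


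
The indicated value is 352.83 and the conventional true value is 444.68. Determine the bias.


Systematic error = measured - true
= 352.83 - 444.68
= -91.8500

-91.8500


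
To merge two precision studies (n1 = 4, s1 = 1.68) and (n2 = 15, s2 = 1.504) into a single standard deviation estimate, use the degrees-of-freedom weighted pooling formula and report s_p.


s_p = sqrt(((n1-1)*s1^2 + (n2-1)*s2^2) / (n1+n2-2))
numerator = (4-1)*1.68^2 + (15-1)*1.504^2 = 8.4672 + 31.668224 = 40.135424
denominator = 4 + 15 - 2 = 17
s_p^2 = 40.135424 / 17 = 2.3609073
s_p = sqrt(2.3609073) = 1.5365

1.5365


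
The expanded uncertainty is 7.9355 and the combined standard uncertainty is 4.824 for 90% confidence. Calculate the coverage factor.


k = U / uc
k = 7.9355 / 4.824
k = 1.645

1.645


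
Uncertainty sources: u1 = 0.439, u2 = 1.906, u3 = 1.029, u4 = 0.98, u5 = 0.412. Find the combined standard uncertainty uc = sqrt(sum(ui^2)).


uc = sqrt(0.439^2 + 1.906^2 + 1.029^2 + 0.98^2 + 0.412^2)
uc = sqrt(6.014542)
uc = 2.4525

2.4525


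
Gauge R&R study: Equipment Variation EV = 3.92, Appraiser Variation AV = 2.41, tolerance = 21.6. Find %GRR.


GRR = sqrt(EV^2 + AV^2) = sqrt(3.92^2 + 2.41^2) = 4.6015758
%GRR = GRR / tol * 100 = 4.6015758 / 21.6 * 100
%GRR = 21.3036

21.3036


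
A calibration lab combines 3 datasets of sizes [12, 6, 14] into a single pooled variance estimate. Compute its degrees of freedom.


nu = sum_i (n_i - 1)
nu = ((12 - 1) + (6 - 1) + (14 - 1))
nu = 11 + 5 + 13
nu = 29

29


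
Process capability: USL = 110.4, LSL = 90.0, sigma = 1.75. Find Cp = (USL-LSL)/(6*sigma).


Cp = (USL - LSL) / (6 * sigma)
= (110.4 - 90.0) / (6 * 1.75)
= 20.4000 / 10.5000
= 1.9429

1.9429


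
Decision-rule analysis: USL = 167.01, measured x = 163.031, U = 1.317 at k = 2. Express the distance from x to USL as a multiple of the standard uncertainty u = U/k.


u = U / k = 1.317 / 2 = 0.6585
margin = |USL - x| = |167.01 - 163.031| = 3.979
z = margin / u = 3.979 / 0.6585
z = 6.0425

6.0425


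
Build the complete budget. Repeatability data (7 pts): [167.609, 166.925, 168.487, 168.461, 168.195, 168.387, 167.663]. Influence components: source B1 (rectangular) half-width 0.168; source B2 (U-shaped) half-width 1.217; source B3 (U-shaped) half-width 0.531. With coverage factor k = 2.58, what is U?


mean = (167.609 + 166.925 + 168.487 + 168.461 + 168.195 + 168.387 + 167.663) / 7 = 167.961
s = sqrt(sum((x - mean)^2)/(n-1)) = 0.58436746
u_A = s / sqrt(n) = 0.58436746 / sqrt(7) = 0.22087014
u_B1 = 0.168 / sqrt(3) = 0.096994845
u_B2 = 1.217 / sqrt(2) = 0.86054895
u_B3 = 0.531 / sqrt(2) = 0.3754737
uc = sqrt(0.22087014^2 + 0.096994845^2 + 0.86054895^2 + 0.3754737^2) = 0.96938982
U = k * uc = 2.58 * 0.96938982
U = 2.5010

2.5010


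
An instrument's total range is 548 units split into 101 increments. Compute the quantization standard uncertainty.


resolution = range / divisions
resolution = 548 / 101 = 5.4257426
u_res = resolution / (2*sqrt(3))
u_res = 5.4257426 / 3.4641016
u_res = 1.5663

1.5663


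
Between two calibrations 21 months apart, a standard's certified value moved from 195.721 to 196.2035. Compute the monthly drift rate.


rate = (v2 - v1) / months
= (196.2035 - 195.721) / 21
= 0.4825 / 21
= 0.0230

0.0230


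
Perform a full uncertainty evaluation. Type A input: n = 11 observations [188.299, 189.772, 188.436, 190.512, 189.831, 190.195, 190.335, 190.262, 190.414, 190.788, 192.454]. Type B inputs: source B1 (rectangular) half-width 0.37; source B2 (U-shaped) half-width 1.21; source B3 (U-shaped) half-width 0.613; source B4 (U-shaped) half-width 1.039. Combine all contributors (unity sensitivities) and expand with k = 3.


mean = (188.299 + 189.772 + 188.436 + 190.512 + 189.831 + 190.195 + 190.335 + 190.262 + 190.414 + 190.788 + 192.454) / 11 = 190.118
s = sqrt(sum((x - mean)^2)/(n-1)) = 1.1208199
u_A = s / sqrt(n) = 1.1208199 / sqrt(11) = 0.33793992
u_B1 = 0.37 / sqrt(3) = 0.2136196
u_B2 = 1.21 / sqrt(2) = 0.85559921
u_B3 = 0.613 / sqrt(2) = 0.43345646
u_B4 = 1.039 / sqrt(2) = 0.73468395
uc = sqrt(0.33793992^2 + 0.2136196^2 + 0.85559921^2 + 0.43345646^2 + 0.73468395^2) = 1.2726082
U = k * uc = 3 * 1.2726082
U = 3.8178

3.8178


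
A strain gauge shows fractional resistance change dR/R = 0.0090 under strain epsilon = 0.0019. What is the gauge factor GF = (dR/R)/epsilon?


GF = (dR/R) / epsilon
= 0.0090 / 0.0019
= 4.7368

4.7368


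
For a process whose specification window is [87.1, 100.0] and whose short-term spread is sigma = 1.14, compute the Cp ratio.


Cp = (USL - LSL) / (6 * sigma)
= (100.0 - 87.1) / (6 * 1.14)
= 12.9000 / 6.8400
= 1.8860

1.8860


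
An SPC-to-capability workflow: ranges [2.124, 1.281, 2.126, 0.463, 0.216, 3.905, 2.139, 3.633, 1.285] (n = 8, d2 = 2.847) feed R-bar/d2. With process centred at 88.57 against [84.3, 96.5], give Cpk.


R_bar = (2.124 + 1.281 + 2.126 + 0.463 + 0.216 + 3.905 + 2.139 + 3.633 + 1.285) / 9 = 1.908
sigma = R_bar / d2 = 1.908 / 2.847 = 0.67017914
Cp = (USL - LSL)/(6*sigma) = (96.5 - 84.3)/(6*0.67017914) = 3.0340
Cpu = (96.5 - 88.57)/(3*0.67017914) = 3.9442
Cpl = (88.57 - 84.3)/(3*0.67017914) = 2.1238
Cpk = min(Cpu, Cpl) = 2.1238

2.1238


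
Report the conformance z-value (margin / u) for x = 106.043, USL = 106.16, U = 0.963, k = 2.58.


u = U / k = 0.963 / 2.58 = 0.37325581
margin = |USL - x| = |106.16 - 106.043| = 0.117
z = margin / u = 0.117 / 0.37325581
z = 0.3135

0.3135


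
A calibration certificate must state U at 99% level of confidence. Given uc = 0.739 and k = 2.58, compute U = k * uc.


U = k * uc
U = 2.58 * 0.739
U = 1.9066

1.9066


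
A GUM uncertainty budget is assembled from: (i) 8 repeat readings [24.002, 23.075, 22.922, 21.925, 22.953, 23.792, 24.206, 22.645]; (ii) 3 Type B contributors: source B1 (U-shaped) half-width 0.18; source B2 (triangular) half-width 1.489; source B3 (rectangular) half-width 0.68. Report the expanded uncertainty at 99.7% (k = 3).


mean = (24.002 + 23.075 + 22.922 + 21.925 + 22.953 + 23.792 + 24.206 + 22.645) / 8 = 23.19
s = sqrt(sum((x - mean)^2)/(n-1)) = 0.7646168
u_A = s / sqrt(n) = 0.7646168 / sqrt(8) = 0.27033286
u_B1 = 0.18 / sqrt(2) = 0.12727922
u_B2 = 1.489 / sqrt(6) = 0.6078817
u_B3 = 0.68 / sqrt(3) = 0.39259818
uc = sqrt(0.27033286^2 + 0.12727922^2 + 0.6078817^2 + 0.39259818^2) = 0.7829006
U = k * uc = 3 * 0.7829006
U = 2.3487

2.3487


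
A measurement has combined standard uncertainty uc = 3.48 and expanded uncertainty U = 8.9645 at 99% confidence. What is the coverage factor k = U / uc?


k = U / uc
k = 8.9645 / 3.48
k = 2.576

2.576


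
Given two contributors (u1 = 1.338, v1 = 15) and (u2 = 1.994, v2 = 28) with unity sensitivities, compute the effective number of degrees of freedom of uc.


uc = sqrt(u1^2 + u2^2) = sqrt(1.338^2 + 1.994^2) = 2.401308
v_eff = uc^4 / (u1^4/v1 + u2^4/v2)
= 2.401308^4 / (1.338^4/15 + 1.994^4/28)
= 33.249986 / 0.77826713
v_eff = 42.7231

42.7231


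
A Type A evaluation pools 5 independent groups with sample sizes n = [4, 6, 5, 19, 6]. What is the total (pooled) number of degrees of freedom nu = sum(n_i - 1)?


nu = sum_i (n_i - 1)
nu = ((4 - 1) + (6 - 1) + (5 - 1) + (19 - 1) + (6 - 1))
nu = 3 + 5 + 4 + 18 + 5
nu = 35

35


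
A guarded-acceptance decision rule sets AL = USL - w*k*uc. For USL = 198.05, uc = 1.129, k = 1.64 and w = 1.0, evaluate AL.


U = k * uc = 1.64 * 1.129 = 1.85156
guard band g = w * U = 1.0 * 1.85156 = 1.85156
AL = USL - g = 198.05 - 1.85156
AL = 196.1984

196.1984


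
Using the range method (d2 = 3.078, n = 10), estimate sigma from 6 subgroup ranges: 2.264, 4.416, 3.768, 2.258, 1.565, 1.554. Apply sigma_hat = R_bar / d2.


R_bar = (2.264 + 4.416 + 3.768 + 2.258 + 1.565 + 1.554) / 6
R_bar = 15.825 / 6 = 2.6375
sigma_hat = R_bar / d2 = 2.6375 / 3.078 = 0.8569

0.8569


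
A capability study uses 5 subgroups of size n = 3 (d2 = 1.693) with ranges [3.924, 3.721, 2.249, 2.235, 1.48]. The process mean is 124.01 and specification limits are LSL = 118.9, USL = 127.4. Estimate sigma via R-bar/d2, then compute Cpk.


R_bar = (3.924 + 3.721 + 2.249 + 2.235 + 1.48) / 5 = 2.7218
sigma = R_bar / d2 = 2.7218 / 1.693 = 1.6076787
Cp = (USL - LSL)/(6*sigma) = (127.4 - 118.9)/(6*1.6076787) = 0.8812
Cpu = (127.4 - 124.01)/(3*1.6076787) = 0.7029
Cpl = (124.01 - 118.9)/(3*1.6076787) = 1.0595
Cpk = min(Cpu, Cpl) = 0.7029

0.7029


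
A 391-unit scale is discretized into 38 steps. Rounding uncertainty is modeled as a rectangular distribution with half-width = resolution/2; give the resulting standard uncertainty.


resolution = range / divisions
resolution = 391 / 38 = 10.289474
u_res = resolution / (2*sqrt(3))
u_res = 10.289474 / 3.4641016
u_res = 2.9703

2.9703


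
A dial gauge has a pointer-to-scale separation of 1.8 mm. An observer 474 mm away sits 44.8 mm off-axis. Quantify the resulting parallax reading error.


error = h * offset / d
= 1.8 * 44.8 / 474
= 0.1701

0.1701


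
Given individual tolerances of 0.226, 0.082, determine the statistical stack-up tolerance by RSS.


RSS = sqrt(0.226^2 + 0.082^2)
= sqrt(0.0578)
= 0.2404

0.2404


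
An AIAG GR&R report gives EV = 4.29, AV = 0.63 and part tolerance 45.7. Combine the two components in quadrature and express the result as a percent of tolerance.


GRR = sqrt(EV^2 + AV^2) = sqrt(4.29^2 + 0.63^2) = 4.336012
%GRR = GRR / tol * 100 = 4.336012 / 45.7 * 100
%GRR = 9.4880

9.4880


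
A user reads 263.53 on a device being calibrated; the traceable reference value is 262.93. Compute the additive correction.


Correction = standard - reading
= 262.93 - 263.53
= -0.6000

-0.6000


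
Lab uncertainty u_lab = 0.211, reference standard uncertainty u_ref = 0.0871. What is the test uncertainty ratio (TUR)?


TUR = u_lab / u_ref
= 0.211 / 0.0871
= 2.4225

2.4225


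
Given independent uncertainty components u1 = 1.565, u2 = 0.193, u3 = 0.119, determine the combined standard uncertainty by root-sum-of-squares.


uc = sqrt(1.565^2 + 0.193^2 + 0.119^2)
uc = sqrt(2.500635)
uc = 1.5813

1.5813


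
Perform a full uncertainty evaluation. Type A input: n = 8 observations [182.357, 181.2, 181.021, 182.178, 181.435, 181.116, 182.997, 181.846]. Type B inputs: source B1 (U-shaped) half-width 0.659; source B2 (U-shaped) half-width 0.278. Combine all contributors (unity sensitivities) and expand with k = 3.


mean = (182.357 + 181.2 + 181.021 + 182.178 + 181.435 + 181.116 + 182.997 + 181.846) / 8 = 181.76875
s = sqrt(sum((x - mean)^2)/(n-1)) = 0.70185138
u_A = s / sqrt(n) = 0.70185138 / sqrt(8) = 0.24814194
u_B1 = 0.659 / sqrt(2) = 0.46598337
u_B2 = 0.278 / sqrt(2) = 0.19657569
uc = sqrt(0.24814194^2 + 0.46598337^2 + 0.19657569^2) = 0.56334441
U = k * uc = 3 * 0.56334441
U = 1.6900

1.6900


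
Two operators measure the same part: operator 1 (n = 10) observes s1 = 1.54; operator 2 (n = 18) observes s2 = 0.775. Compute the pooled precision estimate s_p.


s_p = sqrt(((n1-1)*s1^2 + (n2-1)*s2^2) / (n1+n2-2))
numerator = (10-1)*1.54^2 + (18-1)*0.775^2 = 21.3444 + 10.210625 = 31.555025
denominator = 10 + 18 - 2 = 26
s_p^2 = 31.555025 / 26 = 1.2136548
s_p = sqrt(1.2136548) = 1.1017

1.1017


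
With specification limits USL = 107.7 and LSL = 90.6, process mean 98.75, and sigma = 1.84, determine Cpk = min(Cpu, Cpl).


Cpu = (USL - mean) / (3*sigma) = (107.7 - 98.75) / (3*1.84) = 1.6214
Cpl = (mean - LSL) / (3*sigma) = (98.75 - 90.6) / (3*1.84) = 1.4764
Cpk = min(Cpu, Cpl) = 1.4764

1.4764
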